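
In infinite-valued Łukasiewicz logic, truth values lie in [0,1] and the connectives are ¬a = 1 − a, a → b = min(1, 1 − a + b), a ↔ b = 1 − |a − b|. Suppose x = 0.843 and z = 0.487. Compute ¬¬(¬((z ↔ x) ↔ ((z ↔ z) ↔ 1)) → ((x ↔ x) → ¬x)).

z ↔ x = 1 − |0.487 − 0.843| = 1 − 0.356 = 0.644
z ↔ z = 1 − |0.487 − 0.487| = 1 − 0.000 = 1.000
(z ↔ z) ↔ 1 = 1 − |1.000 − 1.000| = 1 − 0.000 = 1.000
(z ↔ x) ↔ ((z ↔ z) ↔ 1) = 1 − |0.644 − 1.000| = 1 − 0.356 = 0.644
¬((z ↔ x) ↔ ((z ↔ z) ↔ 1)) = 1 − 0.644 = 0.356
x ↔ x = 1 − |0.843 − 0.843| = 1 − 0.000 = 1.000
¬x = 1 − 0.843 = 0.157
(x ↔ x) → ¬x = min(1, 1 − 1.000 + 0.157) = min(1, 0.157) = 0.157
¬((z ↔ x) ↔ ((z ↔ z) ↔ 1)) → ((x ↔ x) → ¬x) = min(1, 1 − 0.356 + 0.157) = min(1, 0.801) = 0.801
¬(¬((z ↔ x) ↔ ((z ↔ z) ↔ 1)) → ((x ↔ x) → ¬x)) = 1 − 0.801 = 0.199
¬¬(¬((z ↔ x) ↔ ((z ↔ z) ↔ 1)) → ((x ↔ x) → ¬x)) = 1 − 0.199 = 0.801

0.801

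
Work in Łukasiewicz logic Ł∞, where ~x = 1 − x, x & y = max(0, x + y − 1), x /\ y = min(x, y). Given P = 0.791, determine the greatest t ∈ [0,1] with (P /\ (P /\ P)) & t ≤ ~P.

P /\ P = min(0.791, 0.791) = 0.791
P /\ (P /\ P) = min(0.791, 0.791) = 0.791
So the left factor is P /\ (P /\ P) = 0.791.
~P = 1 − 0.791 = 0.209
So the right-hand bound is ~P = 0.209.
The residuum of the Łukasiewicz t-norm gives the supremum: min(1, 1 − 0.791 + 0.209).
1 − 0.791 + 0.209 = 0.418, so t = min(1, 0.418) = 0.418.
Check: 0.791 & 0.418 = max(0, 0.209) = 0.209 ≤ 0.209.

0.418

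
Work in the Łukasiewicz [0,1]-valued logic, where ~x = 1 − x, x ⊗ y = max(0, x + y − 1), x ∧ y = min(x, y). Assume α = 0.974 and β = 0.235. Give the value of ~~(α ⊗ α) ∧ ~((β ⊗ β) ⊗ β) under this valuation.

α ⊗ α = max(0, 0.974 + 0.974 − 1) = max(0, 0.948) = 0.948
~(α ⊗ α) = 1 − 0.948 = 0.052
~~(α ⊗ α) = 1 − 0.052 = 0.948
β ⊗ β = max(0, 0.235 + 0.235 − 1) = max(0, -0.530) = 0.000
(β ⊗ β) ⊗ β = max(0, 0.000 + 0.235 − 1) = max(0, -0.765) = 0.000
~((β ⊗ β) ⊗ β) = 1 − 0.000 = 1.000
~~(α ⊗ α) ∧ ~((β ⊗ β) ⊗ β) = min(0.948, 1.000) = 0.948

0.948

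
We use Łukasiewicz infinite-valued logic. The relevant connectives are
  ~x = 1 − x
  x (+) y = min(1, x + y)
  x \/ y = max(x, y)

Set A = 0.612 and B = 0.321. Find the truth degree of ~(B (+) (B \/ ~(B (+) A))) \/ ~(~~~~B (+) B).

B (+) A = min(1, 0.321 + 0.612) = min(1, 0.933) = 0.933
~(B (+) A) = 1 − 0.933 = 0.067
B \/ ~(B (+) A) = max(0.321, 0.067) = 0.321
B (+) (B \/ ~(B (+) A)) = min(1, 0.321 + 0.321) = min(1, 0.642) = 0.642
~(B (+) (B \/ ~(B (+) A))) = 1 − 0.642 = 0.358
~B = 1 − 0.321 = 0.679
~~B = 1 − 0.679 = 0.321
~~~B = 1 − 0.321 = 0.679
~~~~B = 1 − 0.679 = 0.321
~~~~B (+) B = min(1, 0.321 + 0.321) = min(1, 0.642) = 0.642
~(~~~~B (+) B) = 1 − 0.642 = 0.358
~(B (+) (B \/ ~(B (+) A))) \/ ~(~~~~B (+) B) = max(0.358, 0.358) = 0.358

0.358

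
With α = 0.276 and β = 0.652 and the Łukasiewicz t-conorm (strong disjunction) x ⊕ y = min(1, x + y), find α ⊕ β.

0.928

α ⊕ β = min(1, 0.276 + 0.652) = min(1, 0.928) = 0.928
For comparison, the Gödel t-conorm max(x, y) would give 0.652.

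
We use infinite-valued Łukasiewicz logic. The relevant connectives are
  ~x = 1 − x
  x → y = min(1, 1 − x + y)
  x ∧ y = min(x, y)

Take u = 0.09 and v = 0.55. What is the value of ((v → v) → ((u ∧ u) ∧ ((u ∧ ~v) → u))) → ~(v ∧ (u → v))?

1.00

v → v = min(1, 1 − 0.55 + 0.55) = min(1, 1.00) = 1.00
u ∧ u = min(0.09, 0.09) = 0.09
~v = 1 − 0.55 = 0.45
u ∧ ~v = min(0.09, 0.45) = 0.09
(u ∧ ~v) → u = min(1, 1 − 0.09 + 0.09) = min(1, 1.00) = 1.00
(u ∧ u) ∧ ((u ∧ ~v) → u) = min(0.09, 1.00) = 0.09
(v → v) → ((u ∧ u) ∧ ((u ∧ ~v) → u)) = min(1, 1 − 1.00 + 0.09) = min(1, 0.09) = 0.09
u → v = min(1, 1 − 0.09 + 0.55) = min(1, 1.46) = 1.00
v ∧ (u → v) = min(0.55, 1.00) = 0.55
~(v ∧ (u → v)) = 1 − 0.55 = 0.45
((v → v) → ((u ∧ u) ∧ ((u ∧ ~v) → u))) → ~(v ∧ (u → v)) = min(1, 1 − 0.09 + 0.45) = min(1, 1.36) = 1.00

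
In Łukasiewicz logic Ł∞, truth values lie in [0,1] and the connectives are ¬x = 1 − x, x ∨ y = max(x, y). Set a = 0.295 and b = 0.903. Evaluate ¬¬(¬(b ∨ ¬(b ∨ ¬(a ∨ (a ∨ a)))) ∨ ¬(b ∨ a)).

0.097

a ∨ a = max(0.295, 0.295) = 0.295
a ∨ (a ∨ a) = max(0.295, 0.295) = 0.295
¬(a ∨ (a ∨ a)) = 1 − 0.295 = 0.705
b ∨ ¬(a ∨ (a ∨ a)) = max(0.903, 0.705) = 0.903
¬(b ∨ ¬(a ∨ (a ∨ a))) = 1 − 0.903 = 0.097
b ∨ ¬(b ∨ ¬(a ∨ (a ∨ a))) = max(0.903, 0.097) = 0.903
¬(b ∨ ¬(b ∨ ¬(a ∨ (a ∨ a)))) = 1 − 0.903 = 0.097
b ∨ a = max(0.903, 0.295) = 0.903
¬(b ∨ a) = 1 − 0.903 = 0.097
¬(b ∨ ¬(b ∨ ¬(a ∨ (a ∨ a)))) ∨ ¬(b ∨ a) = max(0.097, 0.097) = 0.097
¬(¬(b ∨ ¬(b ∨ ¬(a ∨ (a ∨ a)))) ∨ ¬(b ∨ a)) = 1 − 0.097 = 0.903
¬¬(¬(b ∨ ¬(b ∨ ¬(a ∨ (a ∨ a)))) ∨ ¬(b ∨ a)) = 1 − 0.903 = 0.097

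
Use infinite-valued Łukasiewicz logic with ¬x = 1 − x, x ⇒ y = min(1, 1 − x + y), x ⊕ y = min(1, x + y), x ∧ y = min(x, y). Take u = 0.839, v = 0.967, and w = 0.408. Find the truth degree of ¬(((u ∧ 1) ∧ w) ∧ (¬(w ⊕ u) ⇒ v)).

u ∧ 1 = min(0.839, 1.000) = 0.839
(u ∧ 1) ∧ w = min(0.839, 0.408) = 0.408
w ⊕ u = min(1, 0.408 + 0.839) = min(1, 1.247) = 1.000
¬(w ⊕ u) = 1 − 1.000 = 0.000
¬(w ⊕ u) ⇒ v = min(1, 1 − 0.000 + 0.967) = min(1, 1.967) = 1.000
((u ∧ 1) ∧ w) ∧ (¬(w ⊕ u) ⇒ v) = min(0.408, 1.000) = 0.408
¬(((u ∧ 1) ∧ w) ∧ (¬(w ⊕ u) ⇒ v)) = 1 − 0.408 = 0.592

0.592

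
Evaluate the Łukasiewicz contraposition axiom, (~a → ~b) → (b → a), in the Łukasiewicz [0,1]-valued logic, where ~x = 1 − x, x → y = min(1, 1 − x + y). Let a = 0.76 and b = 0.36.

~a = 1 − 0.76 = 0.24
~b = 1 − 0.36 = 0.64
~a → ~b = min(1, 1 − 0.24 + 0.64) = min(1, 1.40) = 1.00
b → a = min(1, 1 − 0.36 + 0.76) = min(1, 1.40) = 1.00
(~a → ~b) → (b → a) = min(1, 1 − 1.00 + 1.00) = min(1, 1.00) = 1.00
(As expected: an axiom of Ł∞, always 1.)

1.00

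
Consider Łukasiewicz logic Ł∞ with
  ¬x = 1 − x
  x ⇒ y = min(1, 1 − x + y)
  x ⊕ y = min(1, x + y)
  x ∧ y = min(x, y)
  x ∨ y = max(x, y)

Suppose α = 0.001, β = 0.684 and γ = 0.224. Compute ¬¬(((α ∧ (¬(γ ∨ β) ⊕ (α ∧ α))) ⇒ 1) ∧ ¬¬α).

γ ∨ β = max(0.224, 0.684) = 0.684
¬(γ ∨ β) = 1 − 0.684 = 0.316
α ∧ α = min(0.001, 0.001) = 0.001
¬(γ ∨ β) ⊕ (α ∧ α) = min(1, 0.316 + 0.001) = min(1, 0.317) = 0.317
α ∧ (¬(γ ∨ β) ⊕ (α ∧ α)) = min(0.001, 0.317) = 0.001
(α ∧ (¬(γ ∨ β) ⊕ (α ∧ α))) ⇒ 1 = min(1, 1 − 0.001 + 1.000) = min(1, 1.999) = 1.000
¬α = 1 − 0.001 = 0.999
¬¬α = 1 − 0.999 = 0.001
((α ∧ (¬(γ ∨ β) ⊕ (α ∧ α))) ⇒ 1) ∧ ¬¬α = min(1.000, 0.001) = 0.001
¬(((α ∧ (¬(γ ∨ β) ⊕ (α ∧ α))) ⇒ 1) ∧ ¬¬α) = 1 − 0.001 = 0.999
¬¬(((α ∧ (¬(γ ∨ β) ⊕ (α ∧ α))) ⇒ 1) ∧ ¬¬α) = 1 − 0.999 = 0.001

0.001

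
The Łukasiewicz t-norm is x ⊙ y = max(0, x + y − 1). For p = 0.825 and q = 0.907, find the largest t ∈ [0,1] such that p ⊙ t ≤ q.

1.000

The residuum of the Łukasiewicz t-norm gives the supremum: min(1, 1 − 0.825 + 0.907).
1 − 0.825 + 0.907 = 1.082, so t = min(1, 1.082) = 1.000.
Check: 0.825 ⊙ 1.000 = max(0, 0.825) = 0.825 ≤ 0.907.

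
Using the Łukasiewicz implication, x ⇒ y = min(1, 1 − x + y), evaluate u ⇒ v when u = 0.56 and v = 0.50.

u ⇒ v = min(1, 1 − 0.56 + 0.50) = min(1, 0.94) = 0.94
For comparison, the Gödel implication (1 if x ≤ y else y) would give 0.50.

0.94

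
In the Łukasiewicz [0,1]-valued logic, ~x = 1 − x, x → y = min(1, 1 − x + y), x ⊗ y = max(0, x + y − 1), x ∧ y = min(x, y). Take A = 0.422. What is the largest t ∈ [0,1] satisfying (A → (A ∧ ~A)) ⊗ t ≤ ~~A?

~A = 1 − 0.422 = 0.578
A ∧ ~A = min(0.422, 0.578) = 0.422
A → (A ∧ ~A) = min(1, 1 − 0.422 + 0.422) = min(1, 1.000) = 1.000
So the left factor is A → (A ∧ ~A) = 1.000.
~~A = 1 − 0.578 = 0.422
So the right-hand bound is ~~A = 0.422.
The residuum of the Łukasiewicz t-norm gives the supremum: min(1, 1 − 1.000 + 0.422).
1 − 1.000 + 0.422 = 0.422, so t = min(1, 0.422) = 0.422.
Check: 1.000 ⊗ 0.422 = max(0, 0.422) = 0.422 ≤ 0.422.

0.422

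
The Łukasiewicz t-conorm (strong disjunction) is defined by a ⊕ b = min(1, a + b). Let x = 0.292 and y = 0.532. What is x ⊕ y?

0.824

x ⊕ y = min(1, 0.292 + 0.532) = min(1, 0.824) = 0.824
For comparison, the Gödel t-conorm max(a, b) would give 0.532.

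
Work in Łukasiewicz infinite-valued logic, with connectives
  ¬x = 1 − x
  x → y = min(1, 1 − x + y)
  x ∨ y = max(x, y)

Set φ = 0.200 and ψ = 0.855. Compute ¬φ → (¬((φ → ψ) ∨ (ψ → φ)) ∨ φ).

0.400

¬φ = 1 − 0.200 = 0.800
φ → ψ = min(1, 1 − 0.200 + 0.855) = min(1, 1.655) = 1.000
ψ → φ = min(1, 1 − 0.855 + 0.200) = min(1, 0.345) = 0.345
(φ → ψ) ∨ (ψ → φ) = max(1.000, 0.345) = 1.000
¬((φ → ψ) ∨ (ψ → φ)) = 1 − 1.000 = 0.000
¬((φ → ψ) ∨ (ψ → φ)) ∨ φ = max(0.000, 0.200) = 0.200
¬φ → (¬((φ → ψ) ∨ (ψ → φ)) ∨ φ) = min(1, 1 − 0.800 + 0.200) = min(1, 0.400) = 0.400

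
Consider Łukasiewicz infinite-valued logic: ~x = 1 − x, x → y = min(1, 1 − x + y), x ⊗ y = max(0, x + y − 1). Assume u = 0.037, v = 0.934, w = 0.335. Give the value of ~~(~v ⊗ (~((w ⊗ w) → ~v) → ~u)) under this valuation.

~v = 1 − 0.934 = 0.066
w ⊗ w = max(0, 0.335 + 0.335 − 1) = max(0, -0.330) = 0.000
(w ⊗ w) → ~v = min(1, 1 − 0.000 + 0.066) = min(1, 1.066) = 1.000
~((w ⊗ w) → ~v) = 1 − 1.000 = 0.000
~u = 1 − 0.037 = 0.963
~((w ⊗ w) → ~v) → ~u = min(1, 1 − 0.000 + 0.963) = min(1, 1.963) = 1.000
~v ⊗ (~((w ⊗ w) → ~v) → ~u) = max(0, 0.066 + 1.000 − 1) = max(0, 0.066) = 0.066
~(~v ⊗ (~((w ⊗ w) → ~v) → ~u)) = 1 − 0.066 = 0.934
~~(~v ⊗ (~((w ⊗ w) → ~v) → ~u)) = 1 − 0.934 = 0.066

0.066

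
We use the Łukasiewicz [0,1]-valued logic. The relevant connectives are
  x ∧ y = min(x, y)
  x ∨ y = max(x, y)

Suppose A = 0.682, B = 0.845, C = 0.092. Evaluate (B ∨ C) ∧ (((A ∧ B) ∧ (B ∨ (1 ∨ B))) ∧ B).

0.682

B ∨ C = max(0.845, 0.092) = 0.845
A ∧ B = min(0.682, 0.845) = 0.682
1 ∨ B = max(1.000, 0.845) = 1.000
B ∨ (1 ∨ B) = max(0.845, 1.000) = 1.000
(A ∧ B) ∧ (B ∨ (1 ∨ B)) = min(0.682, 1.000) = 0.682
((A ∧ B) ∧ (B ∨ (1 ∨ B))) ∧ B = min(0.682, 0.845) = 0.682
(B ∨ C) ∧ (((A ∧ B) ∧ (B ∨ (1 ∨ B))) ∧ B) = min(0.845, 0.682) = 0.682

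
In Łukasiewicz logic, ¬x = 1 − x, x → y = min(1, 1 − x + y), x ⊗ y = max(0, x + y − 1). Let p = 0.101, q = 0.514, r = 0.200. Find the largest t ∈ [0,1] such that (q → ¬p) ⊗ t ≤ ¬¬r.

¬p = 1 − 0.101 = 0.899
q → ¬p = min(1, 1 − 0.514 + 0.899) = min(1, 1.385) = 1.000
So the left factor is q → ¬p = 1.000.
¬r = 1 − 0.200 = 0.800
¬¬r = 1 − 0.800 = 0.200
So the right-hand bound is ¬¬r = 0.200.
The residuum of the Łukasiewicz t-norm gives the supremum: min(1, 1 − 1.000 + 0.200).
1 − 1.000 + 0.200 = 0.200, so t = min(1, 0.200) = 0.200.
Check: 1.000 ⊗ 0.200 = max(0, 0.200) = 0.200 ≤ 0.200.

0.200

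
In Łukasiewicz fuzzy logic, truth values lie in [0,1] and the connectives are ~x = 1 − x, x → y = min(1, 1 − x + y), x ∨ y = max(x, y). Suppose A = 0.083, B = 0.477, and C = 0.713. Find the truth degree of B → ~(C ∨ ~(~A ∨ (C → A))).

0.810

~A = 1 − 0.083 = 0.917
C → A = min(1, 1 − 0.713 + 0.083) = min(1, 0.370) = 0.370
~A ∨ (C → A) = max(0.917, 0.370) = 0.917
~(~A ∨ (C → A)) = 1 − 0.917 = 0.083
C ∨ ~(~A ∨ (C → A)) = max(0.713, 0.083) = 0.713
~(C ∨ ~(~A ∨ (C → A))) = 1 − 0.713 = 0.287
B → ~(C ∨ ~(~A ∨ (C → A))) = min(1, 1 − 0.477 + 0.287) = min(1, 0.810) = 0.810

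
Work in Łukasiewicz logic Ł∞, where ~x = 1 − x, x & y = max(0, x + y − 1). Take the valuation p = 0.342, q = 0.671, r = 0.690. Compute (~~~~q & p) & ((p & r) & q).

~q = 1 − 0.671 = 0.329
~~q = 1 − 0.329 = 0.671
~~~q = 1 − 0.671 = 0.329
~~~~q = 1 − 0.329 = 0.671
~~~~q & p = max(0, 0.671 + 0.342 − 1) = max(0, 0.013) = 0.013
p & r = max(0, 0.342 + 0.690 − 1) = max(0, 0.032) = 0.032
(p & r) & q = max(0, 0.032 + 0.671 − 1) = max(0, -0.297) = 0.000
(~~~~q & p) & ((p & r) & q) = max(0, 0.013 + 0.000 − 1) = max(0, -0.987) = 0.000

0.000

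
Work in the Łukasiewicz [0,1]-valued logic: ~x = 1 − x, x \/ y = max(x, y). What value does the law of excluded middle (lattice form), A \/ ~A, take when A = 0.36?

~A = 1 − 0.36 = 0.64
A \/ ~A = max(0.36, 0.64) = 0.64
(The value 0.64 < 1 shows this instance is not satisfied; not a Ł∞-tautology — its value is max(a, 1−a).)

0.64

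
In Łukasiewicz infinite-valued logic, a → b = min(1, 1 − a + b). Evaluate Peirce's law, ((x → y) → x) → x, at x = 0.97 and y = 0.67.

x → y = min(1, 1 − 0.97 + 0.67) = min(1, 0.70) = 0.70
(x → y) → x = min(1, 1 − 0.70 + 0.97) = min(1, 1.27) = 1.00
((x → y) → x) → x = min(1, 1 − 1.00 + 0.97) = min(1, 0.97) = 0.97
(The value 0.97 < 1 shows this instance is not satisfied; not a Ł∞-tautology in general.)

0.97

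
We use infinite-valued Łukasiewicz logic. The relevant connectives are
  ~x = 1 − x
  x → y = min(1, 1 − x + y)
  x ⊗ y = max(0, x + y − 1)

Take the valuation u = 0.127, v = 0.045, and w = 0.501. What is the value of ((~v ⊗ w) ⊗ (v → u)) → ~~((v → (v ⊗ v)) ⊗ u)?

~v = 1 − 0.045 = 0.955
~v ⊗ w = max(0, 0.955 + 0.501 − 1) = max(0, 0.456) = 0.456
v → u = min(1, 1 − 0.045 + 0.127) = min(1, 1.082) = 1.000
(~v ⊗ w) ⊗ (v → u) = max(0, 0.456 + 1.000 − 1) = max(0, 0.456) = 0.456
v ⊗ v = max(0, 0.045 + 0.045 − 1) = max(0, -0.910) = 0.000
v → (v ⊗ v) = min(1, 1 − 0.045 + 0.000) = min(1, 0.955) = 0.955
(v → (v ⊗ v)) ⊗ u = max(0, 0.955 + 0.127 − 1) = max(0, 0.082) = 0.082
~((v → (v ⊗ v)) ⊗ u) = 1 − 0.082 = 0.918
~~((v → (v ⊗ v)) ⊗ u) = 1 − 0.918 = 0.082
((~v ⊗ w) ⊗ (v → u)) → ~~((v → (v ⊗ v)) ⊗ u) = min(1, 1 − 0.456 + 0.082) = min(1, 0.626) = 0.626

0.626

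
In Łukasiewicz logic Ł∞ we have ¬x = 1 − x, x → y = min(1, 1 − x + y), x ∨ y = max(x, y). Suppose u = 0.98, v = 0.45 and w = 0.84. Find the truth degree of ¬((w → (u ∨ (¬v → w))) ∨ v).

0.00

¬v = 1 − 0.45 = 0.55
¬v → w = min(1, 1 − 0.55 + 0.84) = min(1, 1.29) = 1.00
u ∨ (¬v → w) = max(0.98, 1.00) = 1.00
w → (u ∨ (¬v → w)) = min(1, 1 − 0.84 + 1.00) = min(1, 1.16) = 1.00
(w → (u ∨ (¬v → w))) ∨ v = max(1.00, 0.45) = 1.00
¬((w → (u ∨ (¬v → w))) ∨ v) = 1 − 1.00 = 0.00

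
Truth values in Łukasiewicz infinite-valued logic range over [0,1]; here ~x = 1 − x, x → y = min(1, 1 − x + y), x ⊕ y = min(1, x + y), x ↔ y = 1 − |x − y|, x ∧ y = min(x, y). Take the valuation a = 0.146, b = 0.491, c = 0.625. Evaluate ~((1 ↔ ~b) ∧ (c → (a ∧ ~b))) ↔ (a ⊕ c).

~b = 1 − 0.491 = 0.509
1 ↔ ~b = 1 − |1.000 − 0.509| = 1 − 0.491 = 0.509
a ∧ ~b = min(0.146, 0.509) = 0.146
c → (a ∧ ~b) = min(1, 1 − 0.625 + 0.146) = min(1, 0.521) = 0.521
(1 ↔ ~b) ∧ (c → (a ∧ ~b)) = min(0.509, 0.521) = 0.509
~((1 ↔ ~b) ∧ (c → (a ∧ ~b))) = 1 − 0.509 = 0.491
a ⊕ c = min(1, 0.146 + 0.625) = min(1, 0.771) = 0.771
~((1 ↔ ~b) ∧ (c → (a ∧ ~b))) ↔ (a ⊕ c) = 1 − |0.491 − 0.771| = 1 − 0.280 = 0.720

0.720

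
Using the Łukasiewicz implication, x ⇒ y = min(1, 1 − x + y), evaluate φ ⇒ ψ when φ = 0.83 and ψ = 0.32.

φ ⇒ ψ = min(1, 1 − 0.83 + 0.32) = min(1, 0.49) = 0.49
For comparison, the Gödel implication (1 if x ≤ y else y) would give 0.32.

0.49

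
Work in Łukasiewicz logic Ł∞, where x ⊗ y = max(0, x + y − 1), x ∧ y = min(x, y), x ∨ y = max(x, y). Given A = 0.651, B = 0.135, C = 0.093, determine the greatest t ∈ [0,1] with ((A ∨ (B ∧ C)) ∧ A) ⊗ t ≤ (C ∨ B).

0.484

B ∧ C = min(0.135, 0.093) = 0.093
A ∨ (B ∧ C) = max(0.651, 0.093) = 0.651
(A ∨ (B ∧ C)) ∧ A = min(0.651, 0.651) = 0.651
So the left factor is (A ∨ (B ∧ C)) ∧ A = 0.651.
C ∨ B = max(0.093, 0.135) = 0.135
So the right-hand bound is C ∨ B = 0.135.
The residuum of the Łukasiewicz t-norm gives the supremum: min(1, 1 − 0.651 + 0.135).
1 − 0.651 + 0.135 = 0.484, so t = min(1, 0.484) = 0.484.
Check: 0.651 ⊗ 0.484 = max(0, 0.135) = 0.135 ≤ 0.135.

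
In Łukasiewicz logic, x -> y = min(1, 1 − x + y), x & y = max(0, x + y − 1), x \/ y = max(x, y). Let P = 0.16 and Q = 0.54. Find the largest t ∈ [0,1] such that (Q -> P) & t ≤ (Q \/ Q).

Q -> P = min(1, 1 − 0.54 + 0.16) = min(1, 0.62) = 0.62
So the left factor is Q -> P = 0.62.
Q \/ Q = max(0.54, 0.54) = 0.54
So the right-hand bound is Q \/ Q = 0.54.
The residuum of the Łukasiewicz t-norm gives the supremum: min(1, 1 − 0.62 + 0.54).
1 − 0.62 + 0.54 = 0.92, so t = min(1, 0.92) = 0.92.
Check: 0.62 & 0.92 = max(0, 0.54) = 0.54 ≤ 0.54.

0.92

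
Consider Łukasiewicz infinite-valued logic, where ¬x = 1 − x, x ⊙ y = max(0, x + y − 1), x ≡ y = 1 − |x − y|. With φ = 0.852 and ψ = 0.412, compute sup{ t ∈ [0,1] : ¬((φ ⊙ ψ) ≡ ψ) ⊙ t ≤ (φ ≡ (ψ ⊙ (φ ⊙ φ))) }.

φ ⊙ ψ = max(0, 0.852 + 0.412 − 1) = max(0, 0.264) = 0.264
(φ ⊙ ψ) ≡ ψ = 1 − |0.264 − 0.412| = 1 − 0.148 = 0.852
¬((φ ⊙ ψ) ≡ ψ) = 1 − 0.852 = 0.148
So the left factor is ¬((φ ⊙ ψ) ≡ ψ) = 0.148.
φ ⊙ φ = max(0, 0.852 + 0.852 − 1) = max(0, 0.704) = 0.704
ψ ⊙ (φ ⊙ φ) = max(0, 0.412 + 0.704 − 1) = max(0, 0.116) = 0.116
φ ≡ (ψ ⊙ (φ ⊙ φ)) = 1 − |0.852 − 0.116| = 1 − 0.736 = 0.264
So the right-hand bound is φ ≡ (ψ ⊙ (φ ⊙ φ)) = 0.264.
The residuum of the Łukasiewicz t-norm gives the supremum: min(1, 1 − 0.148 + 0.264).
1 − 0.148 + 0.264 = 1.116, so t = min(1, 1.116) = 1.000.
Check: 0.148 ⊙ 1.000 = max(0, 0.148) = 0.148 ≤ 0.264.

1.000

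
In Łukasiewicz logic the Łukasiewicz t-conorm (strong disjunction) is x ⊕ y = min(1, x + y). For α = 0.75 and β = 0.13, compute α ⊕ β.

0.88

α ⊕ β = min(1, 0.75 + 0.13) = min(1, 0.88) = 0.88
For comparison, the Gödel t-conorm max(x, y) would give 0.75.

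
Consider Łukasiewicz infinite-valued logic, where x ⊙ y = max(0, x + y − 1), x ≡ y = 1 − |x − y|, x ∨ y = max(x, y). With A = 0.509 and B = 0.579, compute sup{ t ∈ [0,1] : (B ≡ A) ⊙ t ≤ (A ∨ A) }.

0.579

B ≡ A = 1 − |0.579 − 0.509| = 1 − 0.070 = 0.930
So the left factor is B ≡ A = 0.930.
A ∨ A = max(0.509, 0.509) = 0.509
So the right-hand bound is A ∨ A = 0.509.
The residuum of the Łukasiewicz t-norm gives the supremum: min(1, 1 − 0.930 + 0.509).
1 − 0.930 + 0.509 = 0.579, so t = min(1, 0.579) = 0.579.
Check: 0.930 ⊙ 0.579 = max(0, 0.509) = 0.509 ≤ 0.509.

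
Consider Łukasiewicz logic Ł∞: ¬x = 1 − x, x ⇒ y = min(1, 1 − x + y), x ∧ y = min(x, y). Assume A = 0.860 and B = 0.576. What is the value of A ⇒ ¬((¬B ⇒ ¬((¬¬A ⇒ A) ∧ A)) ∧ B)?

¬B = 1 − 0.576 = 0.424
¬A = 1 − 0.860 = 0.140
¬¬A = 1 − 0.140 = 0.860
¬¬A ⇒ A = min(1, 1 − 0.860 + 0.860) = min(1, 1.000) = 1.000
(¬¬A ⇒ A) ∧ A = min(1.000, 0.860) = 0.860
¬((¬¬A ⇒ A) ∧ A) = 1 − 0.860 = 0.140
¬B ⇒ ¬((¬¬A ⇒ A) ∧ A) = min(1, 1 − 0.424 + 0.140) = min(1, 0.716) = 0.716
(¬B ⇒ ¬((¬¬A ⇒ A) ∧ A)) ∧ B = min(0.716, 0.576) = 0.576
¬((¬B ⇒ ¬((¬¬A ⇒ A) ∧ A)) ∧ B) = 1 − 0.576 = 0.424
A ⇒ ¬((¬B ⇒ ¬((¬¬A ⇒ A) ∧ A)) ∧ B) = min(1, 1 − 0.860 + 0.424) = min(1, 0.564) = 0.564

0.564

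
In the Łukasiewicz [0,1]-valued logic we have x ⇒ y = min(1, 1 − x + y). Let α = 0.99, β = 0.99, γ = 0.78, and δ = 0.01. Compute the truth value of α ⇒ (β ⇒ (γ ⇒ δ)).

γ ⇒ δ = min(1, 1 − 0.78 + 0.01) = min(1, 0.23) = 0.23
β ⇒ (γ ⇒ δ) = min(1, 1 − 0.99 + 0.23) = min(1, 0.24) = 0.24
α ⇒ (β ⇒ (γ ⇒ δ)) = min(1, 1 − 0.99 + 0.24) = min(1, 0.25) = 0.25

0.25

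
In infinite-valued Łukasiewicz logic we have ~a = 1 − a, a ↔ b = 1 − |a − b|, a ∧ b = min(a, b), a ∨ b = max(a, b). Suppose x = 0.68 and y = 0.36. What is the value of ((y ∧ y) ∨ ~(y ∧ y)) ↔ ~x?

y ∧ y = min(0.36, 0.36) = 0.36
~(y ∧ y) = 1 − 0.36 = 0.64
(y ∧ y) ∨ ~(y ∧ y) = max(0.36, 0.64) = 0.64
~x = 1 − 0.68 = 0.32
((y ∧ y) ∨ ~(y ∧ y)) ↔ ~x = 1 − |0.64 − 0.32| = 1 − 0.32 = 0.68

0.68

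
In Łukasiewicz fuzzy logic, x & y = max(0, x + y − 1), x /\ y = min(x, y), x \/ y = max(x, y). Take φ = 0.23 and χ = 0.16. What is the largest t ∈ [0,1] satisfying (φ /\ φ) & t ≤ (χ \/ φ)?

1.00

φ /\ φ = min(0.23, 0.23) = 0.23
So the left factor is φ /\ φ = 0.23.
χ \/ φ = max(0.16, 0.23) = 0.23
So the right-hand bound is χ \/ φ = 0.23.
The residuum of the Łukasiewicz t-norm gives the supremum: min(1, 1 − 0.23 + 0.23).
1 − 0.23 + 0.23 = 1.00, so t = min(1, 1.00) = 1.00.
Check: 0.23 & 1.00 = max(0, 0.23) = 0.23 ≤ 0.23.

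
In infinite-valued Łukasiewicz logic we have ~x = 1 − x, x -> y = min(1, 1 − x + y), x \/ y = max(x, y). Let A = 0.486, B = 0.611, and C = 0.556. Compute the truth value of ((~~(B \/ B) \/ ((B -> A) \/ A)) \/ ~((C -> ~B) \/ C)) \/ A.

0.875

B \/ B = max(0.611, 0.611) = 0.611
~(B \/ B) = 1 − 0.611 = 0.389
~~(B \/ B) = 1 − 0.389 = 0.611
B -> A = min(1, 1 − 0.611 + 0.486) = min(1, 0.875) = 0.875
(B -> A) \/ A = max(0.875, 0.486) = 0.875
~~(B \/ B) \/ ((B -> A) \/ A) = max(0.611, 0.875) = 0.875
~B = 1 − 0.611 = 0.389
C -> ~B = min(1, 1 − 0.556 + 0.389) = min(1, 0.833) = 0.833
(C -> ~B) \/ C = max(0.833, 0.556) = 0.833
~((C -> ~B) \/ C) = 1 − 0.833 = 0.167
(~~(B \/ B) \/ ((B -> A) \/ A)) \/ ~((C -> ~B) \/ C) = max(0.875, 0.167) = 0.875
((~~(B \/ B) \/ ((B -> A) \/ A)) \/ ~((C -> ~B) \/ C)) \/ A = max(0.875, 0.486) = 0.875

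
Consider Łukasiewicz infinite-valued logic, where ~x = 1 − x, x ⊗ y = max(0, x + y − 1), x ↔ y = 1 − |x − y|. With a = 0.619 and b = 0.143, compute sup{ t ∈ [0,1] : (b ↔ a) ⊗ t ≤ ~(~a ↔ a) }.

0.714

b ↔ a = 1 − |0.143 − 0.619| = 1 − 0.476 = 0.524
So the left factor is b ↔ a = 0.524.
~a = 1 − 0.619 = 0.381
~a ↔ a = 1 − |0.381 − 0.619| = 1 − 0.238 = 0.762
~(~a ↔ a) = 1 − 0.762 = 0.238
So the right-hand bound is ~(~a ↔ a) = 0.238.
The residuum of the Łukasiewicz t-norm gives the supremum: min(1, 1 − 0.524 + 0.238).
1 − 0.524 + 0.238 = 0.714, so t = min(1, 0.714) = 0.714.
Check: 0.524 ⊗ 0.714 = max(0, 0.238) = 0.238 ≤ 0.238.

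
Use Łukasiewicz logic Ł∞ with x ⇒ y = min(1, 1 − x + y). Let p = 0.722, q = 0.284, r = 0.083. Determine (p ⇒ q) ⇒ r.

p ⇒ q = min(1, 1 − 0.722 + 0.284) = min(1, 0.562) = 0.562
(p ⇒ q) ⇒ r = min(1, 1 − 0.562 + 0.083) = min(1, 0.521) = 0.521

0.521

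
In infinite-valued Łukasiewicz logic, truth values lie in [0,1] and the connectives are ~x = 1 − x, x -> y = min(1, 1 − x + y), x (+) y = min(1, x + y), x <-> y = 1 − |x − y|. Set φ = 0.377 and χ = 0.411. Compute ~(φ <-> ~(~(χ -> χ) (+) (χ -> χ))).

0.377

χ -> χ = min(1, 1 − 0.411 + 0.411) = min(1, 1.000) = 1.000
~(χ -> χ) = 1 − 1.000 = 0.000
~(χ -> χ) (+) (χ -> χ) = min(1, 0.000 + 1.000) = min(1, 1.000) = 1.000
~(~(χ -> χ) (+) (χ -> χ)) = 1 − 1.000 = 0.000
φ <-> ~(~(χ -> χ) (+) (χ -> χ)) = 1 − |0.377 − 0.000| = 1 − 0.377 = 0.623
~(φ <-> ~(~(χ -> χ) (+) (χ -> χ))) = 1 − 0.623 = 0.377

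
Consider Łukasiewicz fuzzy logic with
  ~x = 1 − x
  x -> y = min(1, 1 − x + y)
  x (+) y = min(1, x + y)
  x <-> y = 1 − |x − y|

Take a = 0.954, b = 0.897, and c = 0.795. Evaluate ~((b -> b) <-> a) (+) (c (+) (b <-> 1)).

b -> b = min(1, 1 − 0.897 + 0.897) = min(1, 1.000) = 1.000
(b -> b) <-> a = 1 − |1.000 − 0.954| = 1 − 0.046 = 0.954
~((b -> b) <-> a) = 1 − 0.954 = 0.046
b <-> 1 = 1 − |0.897 − 1.000| = 1 − 0.103 = 0.897
c (+) (b <-> 1) = min(1, 0.795 + 0.897) = min(1, 1.692) = 1.000
~((b -> b) <-> a) (+) (c (+) (b <-> 1)) = min(1, 0.046 + 1.000) = min(1, 1.046) = 1.000

1.000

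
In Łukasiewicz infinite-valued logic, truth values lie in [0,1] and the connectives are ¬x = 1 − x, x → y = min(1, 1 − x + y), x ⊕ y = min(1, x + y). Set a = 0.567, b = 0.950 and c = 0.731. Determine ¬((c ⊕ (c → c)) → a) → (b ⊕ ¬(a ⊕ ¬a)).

c → c = min(1, 1 − 0.731 + 0.731) = min(1, 1.000) = 1.000
c ⊕ (c → c) = min(1, 0.731 + 1.000) = min(1, 1.731) = 1.000
(c ⊕ (c → c)) → a = min(1, 1 − 1.000 + 0.567) = min(1, 0.567) = 0.567
¬((c ⊕ (c → c)) → a) = 1 − 0.567 = 0.433
¬a = 1 − 0.567 = 0.433
a ⊕ ¬a = min(1, 0.567 + 0.433) = min(1, 1.000) = 1.000
¬(a ⊕ ¬a) = 1 − 1.000 = 0.000
b ⊕ ¬(a ⊕ ¬a) = min(1, 0.950 + 0.000) = min(1, 0.950) = 0.950
¬((c ⊕ (c → c)) → a) → (b ⊕ ¬(a ⊕ ¬a)) = min(1, 1 − 0.433 + 0.950) = min(1, 1.517) = 1.000

1.000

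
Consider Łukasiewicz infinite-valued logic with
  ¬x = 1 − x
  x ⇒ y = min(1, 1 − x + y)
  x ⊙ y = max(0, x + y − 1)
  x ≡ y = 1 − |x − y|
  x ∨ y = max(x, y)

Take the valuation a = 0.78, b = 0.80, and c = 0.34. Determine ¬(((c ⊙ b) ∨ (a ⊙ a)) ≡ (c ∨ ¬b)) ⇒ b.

c ⊙ b = max(0, 0.34 + 0.80 − 1) = max(0, 0.14) = 0.14
a ⊙ a = max(0, 0.78 + 0.78 − 1) = max(0, 0.56) = 0.56
(c ⊙ b) ∨ (a ⊙ a) = max(0.14, 0.56) = 0.56
¬b = 1 − 0.80 = 0.20
c ∨ ¬b = max(0.34, 0.20) = 0.34
((c ⊙ b) ∨ (a ⊙ a)) ≡ (c ∨ ¬b) = 1 − |0.56 − 0.34| = 1 − 0.22 = 0.78
¬(((c ⊙ b) ∨ (a ⊙ a)) ≡ (c ∨ ¬b)) = 1 − 0.78 = 0.22
¬(((c ⊙ b) ∨ (a ⊙ a)) ≡ (c ∨ ¬b)) ⇒ b = min(1, 1 − 0.22 + 0.80) = min(1, 1.58) = 1.00

1.00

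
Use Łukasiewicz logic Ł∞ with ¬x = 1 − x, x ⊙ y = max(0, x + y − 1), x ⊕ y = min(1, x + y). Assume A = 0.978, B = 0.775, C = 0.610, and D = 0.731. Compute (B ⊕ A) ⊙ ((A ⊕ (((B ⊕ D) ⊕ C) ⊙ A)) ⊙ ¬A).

0.022

B ⊕ A = min(1, 0.775 + 0.978) = min(1, 1.753) = 1.000
B ⊕ D = min(1, 0.775 + 0.731) = min(1, 1.506) = 1.000
(B ⊕ D) ⊕ C = min(1, 1.000 + 0.610) = min(1, 1.610) = 1.000
((B ⊕ D) ⊕ C) ⊙ A = max(0, 1.000 + 0.978 − 1) = max(0, 0.978) = 0.978
A ⊕ (((B ⊕ D) ⊕ C) ⊙ A) = min(1, 0.978 + 0.978) = min(1, 1.956) = 1.000
¬A = 1 − 0.978 = 0.022
(A ⊕ (((B ⊕ D) ⊕ C) ⊙ A)) ⊙ ¬A = max(0, 1.000 + 0.022 − 1) = max(0, 0.022) = 0.022
(B ⊕ A) ⊙ ((A ⊕ (((B ⊕ D) ⊕ C) ⊙ A)) ⊙ ¬A) = max(0, 1.000 + 0.022 − 1) = max(0, 0.022) = 0.022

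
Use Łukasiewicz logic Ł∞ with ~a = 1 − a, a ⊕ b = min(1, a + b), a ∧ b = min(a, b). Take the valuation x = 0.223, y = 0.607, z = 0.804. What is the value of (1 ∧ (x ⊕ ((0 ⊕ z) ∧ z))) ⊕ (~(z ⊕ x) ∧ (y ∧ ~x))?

1.000

0 ⊕ z = min(1, 0.000 + 0.804) = min(1, 0.804) = 0.804
(0 ⊕ z) ∧ z = min(0.804, 0.804) = 0.804
x ⊕ ((0 ⊕ z) ∧ z) = min(1, 0.223 + 0.804) = min(1, 1.027) = 1.000
1 ∧ (x ⊕ ((0 ⊕ z) ∧ z)) = min(1.000, 1.000) = 1.000
z ⊕ x = min(1, 0.804 + 0.223) = min(1, 1.027) = 1.000
~(z ⊕ x) = 1 − 1.000 = 0.000
~x = 1 − 0.223 = 0.777
y ∧ ~x = min(0.607, 0.777) = 0.607
~(z ⊕ x) ∧ (y ∧ ~x) = min(0.000, 0.607) = 0.000
(1 ∧ (x ⊕ ((0 ⊕ z) ∧ z))) ⊕ (~(z ⊕ x) ∧ (y ∧ ~x)) = min(1, 1.000 + 0.000) = min(1, 1.000) = 1.000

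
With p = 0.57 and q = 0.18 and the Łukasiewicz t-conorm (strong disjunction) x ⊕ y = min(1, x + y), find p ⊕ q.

0.75

p ⊕ q = min(1, 0.57 + 0.18) = min(1, 0.75) = 0.75
For comparison, the Gödel t-conorm max(x, y) would give 0.57.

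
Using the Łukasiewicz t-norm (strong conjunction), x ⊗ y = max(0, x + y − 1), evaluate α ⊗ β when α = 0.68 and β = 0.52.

α ⊗ β = max(0, 0.68 + 0.52 − 1) = max(0, 0.20) = 0.20
For comparison, the Gödel (minimum) t-norm min(x, y) would give 0.52.

0.20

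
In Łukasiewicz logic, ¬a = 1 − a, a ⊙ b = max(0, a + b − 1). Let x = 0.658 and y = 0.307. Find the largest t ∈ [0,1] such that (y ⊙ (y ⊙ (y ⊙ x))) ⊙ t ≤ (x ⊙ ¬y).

y ⊙ x = max(0, 0.307 + 0.658 − 1) = max(0, -0.035) = 0.000
y ⊙ (y ⊙ x) = max(0, 0.307 + 0.000 − 1) = max(0, -0.693) = 0.000
y ⊙ (y ⊙ (y ⊙ x)) = max(0, 0.307 + 0.000 − 1) = max(0, -0.693) = 0.000
So the left factor is y ⊙ (y ⊙ (y ⊙ x)) = 0.000.
¬y = 1 − 0.307 = 0.693
x ⊙ ¬y = max(0, 0.658 + 0.693 − 1) = max(0, 0.351) = 0.351
So the right-hand bound is x ⊙ ¬y = 0.351.
The residuum of the Łukasiewicz t-norm gives the supremum: min(1, 1 − 0.000 + 0.351).
1 − 0.000 + 0.351 = 1.351, so t = min(1, 1.351) = 1.000.
Check: 0.000 ⊙ 1.000 = max(0, 0.000) = 0.000 ≤ 0.351.

1.000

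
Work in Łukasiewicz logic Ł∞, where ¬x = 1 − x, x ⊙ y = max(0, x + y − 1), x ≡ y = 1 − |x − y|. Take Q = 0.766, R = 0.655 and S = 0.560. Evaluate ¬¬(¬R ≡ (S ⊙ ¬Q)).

¬R = 1 − 0.655 = 0.345
¬Q = 1 − 0.766 = 0.234
S ⊙ ¬Q = max(0, 0.560 + 0.234 − 1) = max(0, -0.206) = 0.000
¬R ≡ (S ⊙ ¬Q) = 1 − |0.345 − 0.000| = 1 − 0.345 = 0.655
¬(¬R ≡ (S ⊙ ¬Q)) = 1 − 0.655 = 0.345
¬¬(¬R ≡ (S ⊙ ¬Q)) = 1 − 0.345 = 0.655

0.655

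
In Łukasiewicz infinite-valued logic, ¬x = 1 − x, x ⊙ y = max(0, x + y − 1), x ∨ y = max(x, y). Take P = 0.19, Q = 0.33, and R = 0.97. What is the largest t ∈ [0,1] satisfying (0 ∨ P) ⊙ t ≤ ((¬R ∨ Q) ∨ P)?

1.00

0 ∨ P = max(0.00, 0.19) = 0.19
So the left factor is 0 ∨ P = 0.19.
¬R = 1 − 0.97 = 0.03
¬R ∨ Q = max(0.03, 0.33) = 0.33
(¬R ∨ Q) ∨ P = max(0.33, 0.19) = 0.33
So the right-hand bound is (¬R ∨ Q) ∨ P = 0.33.
The residuum of the Łukasiewicz t-norm gives the supremum: min(1, 1 − 0.19 + 0.33).
1 − 0.19 + 0.33 = 1.14, so t = min(1, 1.14) = 1.00.
Check: 0.19 ⊙ 1.00 = max(0, 0.19) = 0.19 ≤ 0.33.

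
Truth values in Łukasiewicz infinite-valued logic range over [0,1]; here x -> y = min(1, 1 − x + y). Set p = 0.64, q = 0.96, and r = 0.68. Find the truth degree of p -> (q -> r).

q -> r = min(1, 1 − 0.96 + 0.68) = min(1, 0.72) = 0.72
p -> (q -> r) = min(1, 1 − 0.64 + 0.72) = min(1, 1.08) = 1.00

1.00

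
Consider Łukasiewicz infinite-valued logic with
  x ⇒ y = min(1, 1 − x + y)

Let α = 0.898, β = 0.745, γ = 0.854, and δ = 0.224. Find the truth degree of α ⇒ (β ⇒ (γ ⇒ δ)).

0.727

γ ⇒ δ = min(1, 1 − 0.854 + 0.224) = min(1, 0.370) = 0.370
β ⇒ (γ ⇒ δ) = min(1, 1 − 0.745 + 0.370) = min(1, 0.625) = 0.625
α ⇒ (β ⇒ (γ ⇒ δ)) = min(1, 1 − 0.898 + 0.625) = min(1, 0.727) = 0.727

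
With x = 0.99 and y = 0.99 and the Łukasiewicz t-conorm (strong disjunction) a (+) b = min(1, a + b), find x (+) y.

x (+) y = min(1, 0.99 + 0.99) = min(1, 1.98) = 1.00
For comparison, the Gödel t-conorm max(a, b) would give 0.99.

1.00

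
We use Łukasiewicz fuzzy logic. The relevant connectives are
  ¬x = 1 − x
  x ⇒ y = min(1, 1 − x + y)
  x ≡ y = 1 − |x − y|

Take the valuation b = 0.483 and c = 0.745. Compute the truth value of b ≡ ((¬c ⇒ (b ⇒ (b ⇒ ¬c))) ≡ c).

¬c = 1 − 0.745 = 0.255
b ⇒ ¬c = min(1, 1 − 0.483 + 0.255) = min(1, 0.772) = 0.772
b ⇒ (b ⇒ ¬c) = min(1, 1 − 0.483 + 0.772) = min(1, 1.289) = 1.000
¬c ⇒ (b ⇒ (b ⇒ ¬c)) = min(1, 1 − 0.255 + 1.000) = min(1, 1.745) = 1.000
(¬c ⇒ (b ⇒ (b ⇒ ¬c))) ≡ c = 1 − |1.000 − 0.745| = 1 − 0.255 = 0.745
b ≡ ((¬c ⇒ (b ⇒ (b ⇒ ¬c))) ≡ c) = 1 − |0.483 − 0.745| = 1 − 0.262 = 0.738

0.738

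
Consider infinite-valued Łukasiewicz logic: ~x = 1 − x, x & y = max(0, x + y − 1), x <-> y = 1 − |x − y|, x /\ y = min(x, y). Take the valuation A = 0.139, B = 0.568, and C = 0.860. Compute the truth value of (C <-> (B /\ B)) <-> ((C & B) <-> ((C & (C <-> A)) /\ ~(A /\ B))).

0.997

B /\ B = min(0.568, 0.568) = 0.568
C <-> (B /\ B) = 1 − |0.860 − 0.568| = 1 − 0.292 = 0.708
C & B = max(0, 0.860 + 0.568 − 1) = max(0, 0.428) = 0.428
C <-> A = 1 − |0.860 − 0.139| = 1 − 0.721 = 0.279
C & (C <-> A) = max(0, 0.860 + 0.279 − 1) = max(0, 0.139) = 0.139
A /\ B = min(0.139, 0.568) = 0.139
~(A /\ B) = 1 − 0.139 = 0.861
(C & (C <-> A)) /\ ~(A /\ B) = min(0.139, 0.861) = 0.139
(C & B) <-> ((C & (C <-> A)) /\ ~(A /\ B)) = 1 − |0.428 − 0.139| = 1 − 0.289 = 0.711
(C <-> (B /\ B)) <-> ((C & B) <-> ((C & (C <-> A)) /\ ~(A /\ B))) = 1 − |0.708 − 0.711| = 1 − 0.003 = 0.997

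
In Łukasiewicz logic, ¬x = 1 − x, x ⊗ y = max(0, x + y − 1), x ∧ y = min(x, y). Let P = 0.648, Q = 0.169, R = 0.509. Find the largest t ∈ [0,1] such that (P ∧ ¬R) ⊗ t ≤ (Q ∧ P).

0.678

¬R = 1 − 0.509 = 0.491
P ∧ ¬R = min(0.648, 0.491) = 0.491
So the left factor is P ∧ ¬R = 0.491.
Q ∧ P = min(0.169, 0.648) = 0.169
So the right-hand bound is Q ∧ P = 0.169.
The residuum of the Łukasiewicz t-norm gives the supremum: min(1, 1 − 0.491 + 0.169).
1 − 0.491 + 0.169 = 0.678, so t = min(1, 0.678) = 0.678.
Check: 0.491 ⊗ 0.678 = max(0, 0.169) = 0.169 ≤ 0.169.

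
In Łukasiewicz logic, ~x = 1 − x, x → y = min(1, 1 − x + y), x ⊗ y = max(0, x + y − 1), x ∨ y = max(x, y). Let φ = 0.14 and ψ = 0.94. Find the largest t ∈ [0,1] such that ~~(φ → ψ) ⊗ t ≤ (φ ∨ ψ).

φ → ψ = min(1, 1 − 0.14 + 0.94) = min(1, 1.80) = 1.00
~(φ → ψ) = 1 − 1.00 = 0.00
~~(φ → ψ) = 1 − 0.00 = 1.00
So the left factor is ~~(φ → ψ) = 1.00.
φ ∨ ψ = max(0.14, 0.94) = 0.94
So the right-hand bound is φ ∨ ψ = 0.94.
The residuum of the Łukasiewicz t-norm gives the supremum: min(1, 1 − 1.00 + 0.94).
1 − 1.00 + 0.94 = 0.94, so t = min(1, 0.94) = 0.94.
Check: 1.00 ⊗ 0.94 = max(0, 0.94) = 0.94 ≤ 0.94.

0.94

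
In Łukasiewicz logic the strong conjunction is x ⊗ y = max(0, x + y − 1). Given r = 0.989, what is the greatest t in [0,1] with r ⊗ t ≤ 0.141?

The residuum of the Łukasiewicz t-norm gives the supremum: min(1, 1 − 0.989 + 0.141).
1 − 0.989 + 0.141 = 0.152, so t = min(1, 0.152) = 0.152.
Check: 0.989 ⊗ 0.152 = max(0, 0.141) = 0.141 ≤ 0.141.

0.152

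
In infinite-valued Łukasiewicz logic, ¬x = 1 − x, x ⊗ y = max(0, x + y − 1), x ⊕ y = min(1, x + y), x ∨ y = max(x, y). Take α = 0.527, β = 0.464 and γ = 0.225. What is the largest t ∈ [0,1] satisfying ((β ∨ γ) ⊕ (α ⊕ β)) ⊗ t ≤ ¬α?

0.473

β ∨ γ = max(0.464, 0.225) = 0.464
α ⊕ β = min(1, 0.527 + 0.464) = min(1, 0.991) = 0.991
(β ∨ γ) ⊕ (α ⊕ β) = min(1, 0.464 + 0.991) = min(1, 1.455) = 1.000
So the left factor is (β ∨ γ) ⊕ (α ⊕ β) = 1.000.
¬α = 1 − 0.527 = 0.473
So the right-hand bound is ¬α = 0.473.
The residuum of the Łukasiewicz t-norm gives the supremum: min(1, 1 − 1.000 + 0.473).
1 − 1.000 + 0.473 = 0.473, so t = min(1, 0.473) = 0.473.
Check: 1.000 ⊗ 0.473 = max(0, 0.473) = 0.473 ≤ 0.473.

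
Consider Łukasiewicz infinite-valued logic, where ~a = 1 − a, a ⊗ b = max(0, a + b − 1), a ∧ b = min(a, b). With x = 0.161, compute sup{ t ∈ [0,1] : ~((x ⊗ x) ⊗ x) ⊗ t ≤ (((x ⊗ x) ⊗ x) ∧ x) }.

x ⊗ x = max(0, 0.161 + 0.161 − 1) = max(0, -0.678) = 0.000
(x ⊗ x) ⊗ x = max(0, 0.000 + 0.161 − 1) = max(0, -0.839) = 0.000
~((x ⊗ x) ⊗ x) = 1 − 0.000 = 1.000
So the left factor is ~((x ⊗ x) ⊗ x) = 1.000.
((x ⊗ x) ⊗ x) ∧ x = min(0.000, 0.161) = 0.000
So the right-hand bound is ((x ⊗ x) ⊗ x) ∧ x = 0.000.
The residuum of the Łukasiewicz t-norm gives the supremum: min(1, 1 − 1.000 + 0.000).
1 − 1.000 + 0.000 = 0.000, so t = min(1, 0.000) = 0.000.
Check: 1.000 ⊗ 0.000 = max(0, 0.000) = 0.000 ≤ 0.000.

0.000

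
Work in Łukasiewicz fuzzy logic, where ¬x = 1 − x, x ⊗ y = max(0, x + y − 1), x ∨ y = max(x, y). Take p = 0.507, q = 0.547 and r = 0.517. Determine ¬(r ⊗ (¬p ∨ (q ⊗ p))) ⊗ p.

¬p = 1 − 0.507 = 0.493
q ⊗ p = max(0, 0.547 + 0.507 − 1) = max(0, 0.054) = 0.054
¬p ∨ (q ⊗ p) = max(0.493, 0.054) = 0.493
r ⊗ (¬p ∨ (q ⊗ p)) = max(0, 0.517 + 0.493 − 1) = max(0, 0.010) = 0.010
¬(r ⊗ (¬p ∨ (q ⊗ p))) = 1 − 0.010 = 0.990
¬(r ⊗ (¬p ∨ (q ⊗ p))) ⊗ p = max(0, 0.990 + 0.507 − 1) = max(0, 0.497) = 0.497

0.497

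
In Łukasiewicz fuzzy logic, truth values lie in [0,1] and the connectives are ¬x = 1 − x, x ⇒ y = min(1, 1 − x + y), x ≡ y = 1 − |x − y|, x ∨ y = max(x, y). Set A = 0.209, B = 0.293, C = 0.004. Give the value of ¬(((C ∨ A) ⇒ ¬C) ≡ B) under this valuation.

C ∨ A = max(0.004, 0.209) = 0.209
¬C = 1 − 0.004 = 0.996
(C ∨ A) ⇒ ¬C = min(1, 1 − 0.209 + 0.996) = min(1, 1.787) = 1.000
((C ∨ A) ⇒ ¬C) ≡ B = 1 − |1.000 − 0.293| = 1 − 0.707 = 0.293
¬(((C ∨ A) ⇒ ¬C) ≡ B) = 1 − 0.293 = 0.707

0.707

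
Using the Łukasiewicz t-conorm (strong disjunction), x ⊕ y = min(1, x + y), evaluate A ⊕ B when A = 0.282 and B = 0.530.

0.812

A ⊕ B = min(1, 0.282 + 0.530) = min(1, 0.812) = 0.812
For comparison, the Gödel t-conorm max(x, y) would give 0.530.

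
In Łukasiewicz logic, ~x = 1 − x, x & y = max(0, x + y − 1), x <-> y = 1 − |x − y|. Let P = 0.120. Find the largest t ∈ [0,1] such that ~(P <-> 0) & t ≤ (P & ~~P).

0.880

P <-> 0 = 1 − |0.120 − 0.000| = 1 − 0.120 = 0.880
~(P <-> 0) = 1 − 0.880 = 0.120
So the left factor is ~(P <-> 0) = 0.120.
~P = 1 − 0.120 = 0.880
~~P = 1 − 0.880 = 0.120
P & ~~P = max(0, 0.120 + 0.120 − 1) = max(0, -0.760) = 0.000
So the right-hand bound is P & ~~P = 0.000.
The residuum of the Łukasiewicz t-norm gives the supremum: min(1, 1 − 0.120 + 0.000).
1 − 0.120 + 0.000 = 0.880, so t = min(1, 0.880) = 0.880.
Check: 0.120 & 0.880 = max(0, 0.000) = 0.000 ≤ 0.000.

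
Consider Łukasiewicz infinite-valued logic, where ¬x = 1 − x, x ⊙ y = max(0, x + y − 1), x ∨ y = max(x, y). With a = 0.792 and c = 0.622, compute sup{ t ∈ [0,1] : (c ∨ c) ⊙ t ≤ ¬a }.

c ∨ c = max(0.622, 0.622) = 0.622
So the left factor is c ∨ c = 0.622.
¬a = 1 − 0.792 = 0.208
So the right-hand bound is ¬a = 0.208.
The residuum of the Łukasiewicz t-norm gives the supremum: min(1, 1 − 0.622 + 0.208).
1 − 0.622 + 0.208 = 0.586, so t = min(1, 0.586) = 0.586.
Check: 0.622 ⊙ 0.586 = max(0, 0.208) = 0.208 ≤ 0.208.

0.586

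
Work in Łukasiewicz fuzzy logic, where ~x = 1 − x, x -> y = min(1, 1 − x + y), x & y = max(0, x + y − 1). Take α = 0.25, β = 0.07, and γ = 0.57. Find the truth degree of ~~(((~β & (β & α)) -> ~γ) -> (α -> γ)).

~β = 1 − 0.07 = 0.93
β & α = max(0, 0.07 + 0.25 − 1) = max(0, -0.68) = 0.00
~β & (β & α) = max(0, 0.93 + 0.00 − 1) = max(0, -0.07) = 0.00
~γ = 1 − 0.57 = 0.43
(~β & (β & α)) -> ~γ = min(1, 1 − 0.00 + 0.43) = min(1, 1.43) = 1.00
α -> γ = min(1, 1 − 0.25 + 0.57) = min(1, 1.32) = 1.00
((~β & (β & α)) -> ~γ) -> (α -> γ) = min(1, 1 − 1.00 + 1.00) = min(1, 1.00) = 1.00
~(((~β & (β & α)) -> ~γ) -> (α -> γ)) = 1 − 1.00 = 0.00
~~(((~β & (β & α)) -> ~γ) -> (α -> γ)) = 1 − 0.00 = 1.00

1.00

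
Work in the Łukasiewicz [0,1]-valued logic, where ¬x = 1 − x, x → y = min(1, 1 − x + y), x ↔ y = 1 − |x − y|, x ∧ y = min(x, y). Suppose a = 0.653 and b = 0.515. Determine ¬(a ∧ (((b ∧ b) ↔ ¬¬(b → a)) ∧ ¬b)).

b ∧ b = min(0.515, 0.515) = 0.515
b → a = min(1, 1 − 0.515 + 0.653) = min(1, 1.138) = 1.000
¬(b → a) = 1 − 1.000 = 0.000
¬¬(b → a) = 1 − 0.000 = 1.000
(b ∧ b) ↔ ¬¬(b → a) = 1 − |0.515 − 1.000| = 1 − 0.485 = 0.515
¬b = 1 − 0.515 = 0.485
((b ∧ b) ↔ ¬¬(b → a)) ∧ ¬b = min(0.515, 0.485) = 0.485
a ∧ (((b ∧ b) ↔ ¬¬(b → a)) ∧ ¬b) = min(0.653, 0.485) = 0.485
¬(a ∧ (((b ∧ b) ↔ ¬¬(b → a)) ∧ ¬b)) = 1 − 0.485 = 0.515

0.515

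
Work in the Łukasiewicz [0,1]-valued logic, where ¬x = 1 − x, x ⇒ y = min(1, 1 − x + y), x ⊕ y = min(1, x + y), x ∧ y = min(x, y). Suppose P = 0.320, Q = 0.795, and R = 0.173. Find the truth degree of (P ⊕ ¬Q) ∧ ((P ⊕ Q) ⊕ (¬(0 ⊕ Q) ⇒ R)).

0.525

¬Q = 1 − 0.795 = 0.205
P ⊕ ¬Q = min(1, 0.320 + 0.205) = min(1, 0.525) = 0.525
P ⊕ Q = min(1, 0.320 + 0.795) = min(1, 1.115) = 1.000
0 ⊕ Q = min(1, 0.000 + 0.795) = min(1, 0.795) = 0.795
¬(0 ⊕ Q) = 1 − 0.795 = 0.205
¬(0 ⊕ Q) ⇒ R = min(1, 1 − 0.205 + 0.173) = min(1, 0.968) = 0.968
(P ⊕ Q) ⊕ (¬(0 ⊕ Q) ⇒ R) = min(1, 1.000 + 0.968) = min(1, 1.968) = 1.000
(P ⊕ ¬Q) ∧ ((P ⊕ Q) ⊕ (¬(0 ⊕ Q) ⇒ R)) = min(0.525, 1.000) = 0.525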